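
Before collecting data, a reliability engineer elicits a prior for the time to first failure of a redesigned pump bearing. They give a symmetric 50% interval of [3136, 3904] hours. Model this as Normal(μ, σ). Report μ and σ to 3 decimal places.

μ = 3520.000, σ = 569.319

A symmetric 50% interval runs μ ± z·σ with z = 0.6745.
Half-width = 384, so σ = 384/0.6745 = 569.319.
μ is the interval midpoint, 3520.000.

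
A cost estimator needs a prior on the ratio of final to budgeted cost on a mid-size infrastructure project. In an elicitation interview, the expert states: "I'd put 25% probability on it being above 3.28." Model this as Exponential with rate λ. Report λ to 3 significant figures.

P(T > 3.28) = e^(−λ·3.28) = 0.25, so λ = −ln(0.25)/3.28 = 0.423.

λ ≈ 0.423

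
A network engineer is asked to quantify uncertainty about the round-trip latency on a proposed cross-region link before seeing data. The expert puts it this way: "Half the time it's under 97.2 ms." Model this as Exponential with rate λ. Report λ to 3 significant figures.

Exponential median = ln 2 / λ, so λ = ln 2 / 97.2 = 0.00713.

λ ≈ 0.00713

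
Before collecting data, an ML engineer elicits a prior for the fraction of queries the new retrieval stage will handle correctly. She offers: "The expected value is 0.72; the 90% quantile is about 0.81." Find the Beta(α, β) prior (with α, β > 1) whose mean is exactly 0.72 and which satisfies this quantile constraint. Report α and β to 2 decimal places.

α ≈ 27.37, β ≈ 10.64

With mean 0.72 fixed, write α = 0.72s, β = 0.28s where s = α+β.
Need P(θ < 0.81) = 0.9 under Beta(0.72s, 0.28s). Normal approximation: (q−m)/√(m(1−m)/s) ≈ z_{0.9} = 1.28, so s ≈ 0.72·0.28·(1.28)²/(0.81−0.72)² = 40.9.
At s = 40.9: P(θ<0.81) ≈ 0.909. Adjusting to match 0.9 gives s ≈ 38.01.
So α = 0.72·38.01 ≈ 27.37, β = 0.28·38.01 ≈ 10.64.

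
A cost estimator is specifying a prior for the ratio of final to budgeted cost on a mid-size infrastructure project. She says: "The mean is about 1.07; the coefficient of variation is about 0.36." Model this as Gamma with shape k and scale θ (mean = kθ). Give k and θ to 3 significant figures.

k ≈ 7.72, θ ≈ 0.139

For Gamma(k, scale θ): mean = kθ, variance = kθ², so CV = 1/√k.
CV = 0.36, hence k = 1/CV² = 7.72.
Then θ = mean/k = 1.07/7.72 = 0.139.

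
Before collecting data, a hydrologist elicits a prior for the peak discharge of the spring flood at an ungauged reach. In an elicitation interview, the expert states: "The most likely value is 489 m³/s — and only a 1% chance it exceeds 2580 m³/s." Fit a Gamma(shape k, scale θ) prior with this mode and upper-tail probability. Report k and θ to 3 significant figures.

Gamma(k,θ) with k>1 has mode (k−1)θ, so θ = 489/(k−1).
Need P(X < 2580) = 0.99 with θ tied to k this way. Start at k = 2, θ = 489: P(X<2580) ≈ 0.968.
Too low — raise k to concentrate. Iterating converges to k ≈ 2.39.
Then θ = 489/(2.39−1) ≈ 351.

k ≈ 2.39, θ ≈ 351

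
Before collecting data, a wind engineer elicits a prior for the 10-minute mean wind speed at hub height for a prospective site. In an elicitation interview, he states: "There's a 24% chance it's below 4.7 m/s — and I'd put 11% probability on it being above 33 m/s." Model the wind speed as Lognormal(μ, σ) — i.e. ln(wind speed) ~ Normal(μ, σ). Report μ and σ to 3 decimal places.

μ ≈ 2.260, σ ≈ 1.008

If T ~ Lognormal(μ,σ) then ln T ~ Normal(μ,σ), so the p-quantile of ln T is μ + z_p·σ.
ln(4.7) = 1.548 and ln(33) = 3.497; z_{0.24} = -0.7063, z_{0.89} = 1.227.
σ = (3.497 − 1.548)/(1.227 − (-0.7063)) = 1.008.
μ = 1.548 − (-0.7063)·1.008 = 2.260.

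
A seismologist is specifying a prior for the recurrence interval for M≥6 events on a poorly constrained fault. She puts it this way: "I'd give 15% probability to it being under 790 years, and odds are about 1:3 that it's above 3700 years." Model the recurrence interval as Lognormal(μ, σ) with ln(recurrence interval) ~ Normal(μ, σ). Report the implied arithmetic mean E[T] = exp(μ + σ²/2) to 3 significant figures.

E[T] ≈ 3020 years

If T ~ Lognormal(μ,σ) then ln T ~ Normal(μ,σ), so the p-quantile of ln T is μ + z_p·σ.
ln(790) = 6.672 and ln(3700) = 8.216; z_{0.15} = -1.036, z_{0.75} = 0.6745.
σ = (8.216 − 6.672)/(0.6745 − (-1.036)) = 0.902.
μ = 6.672 − (-1.036)·0.902 = 7.607.
E[T] = exp(μ + σ²/2) = exp(7.607 + 0.4072) = 3020 years.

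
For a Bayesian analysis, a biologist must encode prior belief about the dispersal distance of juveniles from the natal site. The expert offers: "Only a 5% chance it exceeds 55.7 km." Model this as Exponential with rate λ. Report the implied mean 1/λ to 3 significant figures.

P(T > 55.7) = e^(−λ·55.7) = 0.05, so λ = −ln(0.05)/55.7 = 0.0538.
Mean = 1/λ = 18.6 km.

mean ≈ 18.6 km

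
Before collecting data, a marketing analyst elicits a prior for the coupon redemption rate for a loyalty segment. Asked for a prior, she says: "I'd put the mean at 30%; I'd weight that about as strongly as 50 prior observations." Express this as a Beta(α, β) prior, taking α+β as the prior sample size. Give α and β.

α = 15, β = 35

Under the effective-sample-size interpretation, Beta(α, β) has prior mean α/(α+β) and prior sample size α+β.
So α+β = 50 and α/(α+β) = 0.3, giving α = 0.3·50 = 15 and β = 50 − 15 = 35.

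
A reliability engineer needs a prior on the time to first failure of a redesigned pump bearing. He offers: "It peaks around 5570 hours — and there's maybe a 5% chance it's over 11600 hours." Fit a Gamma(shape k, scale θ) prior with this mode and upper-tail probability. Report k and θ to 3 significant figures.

Gamma(k,θ) with k>1 has mode (k−1)θ, so θ = 5570/(k−1).
Need P(X < 11600) = 0.95 with θ tied to k this way. Start at k = 2, θ = 5570: P(X<11600) ≈ 0.616.
Too low — raise k to concentrate. Iterating converges to k ≈ 6.14.
Then θ = 5570/(6.14−1) ≈ 1080.

k ≈ 6.14, θ ≈ 1080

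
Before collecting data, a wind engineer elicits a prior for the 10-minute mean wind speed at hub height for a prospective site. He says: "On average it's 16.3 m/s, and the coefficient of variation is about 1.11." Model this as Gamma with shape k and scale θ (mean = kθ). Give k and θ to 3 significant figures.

For Gamma(k, scale θ): mean = kθ, variance = kθ², so CV = 1/√k.
CV = 1.11, hence k = 1/CV² = 0.812.
Then θ = mean/k = 16.3/0.812 = 20.1.

k ≈ 0.812, θ ≈ 20.1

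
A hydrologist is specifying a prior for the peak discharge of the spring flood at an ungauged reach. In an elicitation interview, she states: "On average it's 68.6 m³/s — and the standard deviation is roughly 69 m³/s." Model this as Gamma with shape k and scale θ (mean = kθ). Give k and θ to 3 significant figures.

k ≈ 0.988, θ ≈ 69.4

For Gamma(k, scale θ): mean = kθ, variance = kθ², so CV = 1/√k.
CV = SD/mean = 69/68.6 = 1.006, hence k = 1/CV² = 0.988.
Then θ = mean/k = 68.6/0.988 = 69.4.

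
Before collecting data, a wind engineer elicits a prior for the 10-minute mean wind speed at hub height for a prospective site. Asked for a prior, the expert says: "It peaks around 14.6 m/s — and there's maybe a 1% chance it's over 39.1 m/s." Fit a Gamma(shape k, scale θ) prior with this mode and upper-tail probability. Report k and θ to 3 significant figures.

k ≈ 5.76, θ ≈ 3.06

Gamma(k,θ) with k>1 has mode (k−1)θ, so θ = 14.6/(k−1).
Need P(X < 39.1) = 0.99 with θ tied to k this way. Start at k = 2, θ = 14.6: P(X<39.1) ≈ 0.747.
Too low — raise k to concentrate. Iterating converges to k ≈ 5.76.
Then θ = 14.6/(5.76−1) ≈ 3.06.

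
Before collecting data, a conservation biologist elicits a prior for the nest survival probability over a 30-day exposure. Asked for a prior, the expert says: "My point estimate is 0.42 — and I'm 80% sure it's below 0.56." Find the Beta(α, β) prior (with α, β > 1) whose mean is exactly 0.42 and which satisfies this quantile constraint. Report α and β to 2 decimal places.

With mean 0.42 fixed, write α = 0.42s, β = 0.58s where s = α+β.
Need P(θ < 0.56) = 0.8 under Beta(0.42s, 0.58s). Normal approximation: (q−m)/√(m(1−m)/s) ≈ z_{0.8} = 0.842, so s ≈ 0.42·0.58·(0.842)²/(0.56−0.42)² = 8.8.
At s = 8.8: P(θ<0.56) ≈ 0.801. Adjusting to match 0.8 gives s ≈ 8.70.
So α = 0.42·8.70 ≈ 3.66, β = 0.58·8.70 ≈ 5.05.

α ≈ 3.66, β ≈ 5.05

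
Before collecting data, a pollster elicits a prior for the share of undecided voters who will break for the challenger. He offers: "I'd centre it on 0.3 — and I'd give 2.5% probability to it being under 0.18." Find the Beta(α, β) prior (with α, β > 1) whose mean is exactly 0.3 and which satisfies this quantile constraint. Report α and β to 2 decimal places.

α ≈ 14.31, β ≈ 33.39

With mean 0.3 fixed, write α = 0.3s, β = 0.7s where s = α+β.
Need P(θ < 0.18) = 0.025 under Beta(0.3s, 0.7s). Normal approximation: (q−m)/√(m(1−m)/s) ≈ z_{0.025} = -1.96, so s ≈ 0.3·0.7·(-1.96)²/(0.18−0.3)² = 56.0.
At s = 56.0: P(θ<0.18) ≈ 0.016. Adjusting to match 0.025 gives s ≈ 47.70.
So α = 0.3·47.70 ≈ 14.31, β = 0.7·47.70 ≈ 33.39.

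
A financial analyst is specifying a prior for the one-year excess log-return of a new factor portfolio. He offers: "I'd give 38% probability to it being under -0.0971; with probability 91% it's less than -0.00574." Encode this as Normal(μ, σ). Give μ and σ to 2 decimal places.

μ = -0.08, σ = 0.06

The p-quantile of Normal(μ,σ) is μ + z_p·σ, with z_{0.38} = -0.3055 and z_{0.91} = 1.341.
Eliminate σ: μ = (z₂·x₁ − z₁·x₂)/(z₂ − z₁) = (1.341·-0.0971 − (-0.3055)·-0.00574)/1.646 = -0.08.
Then σ = (x₂ − x₁)/(z₂ − z₁) = (-0.00574 − -0.0971)/1.646 = 0.06.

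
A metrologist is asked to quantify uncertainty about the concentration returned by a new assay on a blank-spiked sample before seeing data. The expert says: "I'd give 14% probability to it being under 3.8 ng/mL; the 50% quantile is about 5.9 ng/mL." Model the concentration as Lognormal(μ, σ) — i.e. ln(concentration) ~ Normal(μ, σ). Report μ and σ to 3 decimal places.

μ ≈ 1.775, σ ≈ 0.407

If T ~ Lognormal(μ,σ) then ln T ~ Normal(μ,σ), so the p-quantile of ln T is μ + z_p·σ.
ln(3.8) = 1.335 and ln(5.9) = 1.775; z_{0.14} = -1.08, z_{0.5} = 0.
σ = (1.775 − 1.335)/(0 − (-1.08)) = 0.407.
μ = 1.335 − (-1.08)·0.407 = 1.775.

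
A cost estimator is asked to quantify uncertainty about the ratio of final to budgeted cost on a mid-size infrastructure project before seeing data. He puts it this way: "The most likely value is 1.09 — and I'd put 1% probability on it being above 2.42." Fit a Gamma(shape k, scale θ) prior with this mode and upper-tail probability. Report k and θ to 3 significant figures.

Gamma(k,θ) with k>1 has mode (k−1)θ, so θ = 1.09/(k−1).
Need P(X < 2.42) = 0.99 with θ tied to k this way. Start at k = 2, θ = 1.09: P(X<2.42) ≈ 0.650.
Too low — raise k to concentrate. Iterating converges to k ≈ 8.56.
Then θ = 1.09/(8.56−1) ≈ 0.144.

k ≈ 8.56, θ ≈ 0.144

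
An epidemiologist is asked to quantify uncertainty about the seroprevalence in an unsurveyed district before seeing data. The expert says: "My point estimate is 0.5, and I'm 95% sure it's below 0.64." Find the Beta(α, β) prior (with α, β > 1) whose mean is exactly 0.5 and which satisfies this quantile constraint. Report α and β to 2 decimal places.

α ≈ 16.82, β ≈ 16.82

With mean 0.5 fixed, write α = 0.5s, β = 0.5s where s = α+β.
Need P(θ < 0.64) = 0.95 under Beta(0.5s, 0.5s). Normal approximation: (q−m)/√(m(1−m)/s) ≈ z_{0.95} = 1.64, so s ≈ 0.5·0.5·(1.64)²/(0.64−0.5)² = 34.5.
At s = 34.5: P(θ<0.64) ≈ 0.952. Adjusting to match 0.95 gives s ≈ 33.63.
So α = 0.5·33.63 ≈ 16.82, β = 0.5·33.63 ≈ 16.82.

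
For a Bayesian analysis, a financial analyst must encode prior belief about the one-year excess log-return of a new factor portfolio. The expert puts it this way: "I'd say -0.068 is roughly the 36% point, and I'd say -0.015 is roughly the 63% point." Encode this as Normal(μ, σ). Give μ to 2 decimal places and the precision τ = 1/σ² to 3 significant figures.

μ = -0.04, τ = 170

The p-quantile of Normal(μ,σ) is μ + z_p·σ, with z_{0.36} = -0.3585 and z_{0.63} = 0.3319.
Eliminate σ: μ = (z₂·x₁ − z₁·x₂)/(z₂ − z₁) = (0.3319·-0.068 − (-0.3585)·-0.015)/0.6903 = -0.04.
Then σ = (x₂ − x₁)/(z₂ − z₁) = (-0.015 − -0.068)/0.6903 = 0.08.
Precision τ = 1/σ² = 1/0.07678² = 170.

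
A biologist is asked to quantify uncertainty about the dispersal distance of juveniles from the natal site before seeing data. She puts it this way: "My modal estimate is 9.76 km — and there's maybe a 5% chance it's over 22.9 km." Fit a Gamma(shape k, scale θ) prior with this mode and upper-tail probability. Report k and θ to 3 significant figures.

k ≈ 4.76, θ ≈ 2.6

Gamma(k,θ) with k>1 has mode (k−1)θ, so θ = 9.76/(k−1).
Need P(X < 22.9) = 0.95 with θ tied to k this way. Start at k = 2, θ = 9.76: P(X<22.9) ≈ 0.680.
Too low — raise k to concentrate. Iterating converges to k ≈ 4.76.
Then θ = 9.76/(4.76−1) ≈ 2.6.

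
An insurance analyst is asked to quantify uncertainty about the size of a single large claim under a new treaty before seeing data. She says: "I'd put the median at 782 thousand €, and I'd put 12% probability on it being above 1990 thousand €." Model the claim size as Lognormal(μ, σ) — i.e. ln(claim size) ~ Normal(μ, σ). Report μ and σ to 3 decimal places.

μ ≈ 6.662, σ ≈ 0.795

If T ~ Lognormal(μ,σ) then ln T ~ Normal(μ,σ), so the p-quantile of ln T is μ + z_p·σ.
ln(782) = 6.662 and ln(1990) = 7.596; z_{0.5} = 0, z_{0.88} = 1.175.
σ = (7.596 − 6.662)/(1.175 − (0)) = 0.795.
μ = 6.662 − (0)·0.795 = 6.662.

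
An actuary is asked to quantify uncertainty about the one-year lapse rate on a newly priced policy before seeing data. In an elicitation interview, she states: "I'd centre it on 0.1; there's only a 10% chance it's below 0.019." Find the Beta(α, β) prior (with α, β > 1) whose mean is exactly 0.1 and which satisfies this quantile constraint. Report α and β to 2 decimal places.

With mean 0.1 fixed, write α = 0.1s, β = 0.9s where s = α+β.
Need P(θ < 0.019) = 0.1 under Beta(0.1s, 0.9s). Normal approximation: (q−m)/√(m(1−m)/s) ≈ z_{0.1} = -1.28, so s ≈ 0.1·0.9·(-1.28)²/(0.019−0.1)² = 22.5.
At s = 22.5: P(θ<0.019) ≈ 0.038. Adjusting to match 0.1 gives s ≈ 13.81.
So α = 0.1·13.81 ≈ 1.38, β = 0.9·13.81 ≈ 12.43.

α ≈ 1.38, β ≈ 12.43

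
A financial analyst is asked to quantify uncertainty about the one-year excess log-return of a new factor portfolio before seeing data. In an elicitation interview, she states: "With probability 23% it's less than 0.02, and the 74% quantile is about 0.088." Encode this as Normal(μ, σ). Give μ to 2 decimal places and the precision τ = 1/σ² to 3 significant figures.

μ = 0.06, τ = 413

The p-quantile of Normal(μ,σ) is μ + z_p·σ, with z_{0.23} = -0.7388 and z_{0.74} = 0.6433.
Eliminate σ: μ = (z₂·x₁ − z₁·x₂)/(z₂ − z₁) = (0.6433·0.02 − (-0.7388)·0.088)/1.382 = 0.06.
Then σ = (x₂ − x₁)/(z₂ − z₁) = (0.088 − 0.02)/1.382 = 0.05.
Precision τ = 1/σ² = 1/0.0492² = 413.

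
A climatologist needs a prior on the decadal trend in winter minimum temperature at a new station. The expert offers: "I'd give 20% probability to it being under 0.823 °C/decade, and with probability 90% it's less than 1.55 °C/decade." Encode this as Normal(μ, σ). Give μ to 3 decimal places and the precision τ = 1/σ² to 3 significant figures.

The p-quantile of Normal(μ,σ) is μ + z_p·σ, with z_{0.2} = -0.8416 and z_{0.9} = 1.282.
Eliminate σ: μ = (z₂·x₁ − z₁·x₂)/(z₂ − z₁) = (1.282·0.823 − (-0.8416)·1.55)/2.123 = 1.111.
Then σ = (x₂ − x₁)/(z₂ − z₁) = (1.55 − 0.823)/2.123 = 0.342.
Precision τ = 1/σ² = 1/0.3424² = 8.53.

μ = 1.111, τ = 8.53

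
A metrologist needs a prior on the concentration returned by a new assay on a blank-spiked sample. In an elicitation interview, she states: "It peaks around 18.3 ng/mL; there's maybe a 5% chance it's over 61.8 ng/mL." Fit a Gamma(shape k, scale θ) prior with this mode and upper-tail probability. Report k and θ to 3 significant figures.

k ≈ 2.75, θ ≈ 10.4

Gamma(k,θ) with k>1 has mode (k−1)θ, so θ = 18.3/(k−1).
Need P(X < 61.8) = 0.95 with θ tied to k this way. Start at k = 2, θ = 18.3: P(X<61.8) ≈ 0.851.
Too low — raise k to concentrate. Iterating converges to k ≈ 2.75.
Then θ = 18.3/(2.75−1) ≈ 10.4.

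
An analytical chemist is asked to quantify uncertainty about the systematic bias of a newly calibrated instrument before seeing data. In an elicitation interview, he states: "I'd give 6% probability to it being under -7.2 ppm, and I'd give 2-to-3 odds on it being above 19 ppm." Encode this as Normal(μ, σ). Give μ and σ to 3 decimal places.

μ = 15.329, σ = 14.490

For Normal(μ,σ), the p-quantile is μ + z_p·σ. Here z_{0.06} = -1.555, z_{0.6} = 0.2533.
So -7.2 = μ − 1.555σ and 19 = μ + 0.2533σ.
Subtracting: σ = (19 − -7.2)/(0.2533 − (-1.555)) = 14.490.
Then μ = -7.2 − (-1.555)·14.490 = 15.329.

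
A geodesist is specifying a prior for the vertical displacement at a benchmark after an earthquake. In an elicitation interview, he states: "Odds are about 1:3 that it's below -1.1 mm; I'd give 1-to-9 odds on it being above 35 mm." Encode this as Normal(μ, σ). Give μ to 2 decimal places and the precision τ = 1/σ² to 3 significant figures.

The p-quantile of Normal(μ,σ) is μ + z_p·σ, with z_{0.25} = -0.6745 and z_{0.9} = 1.282.
Eliminate σ: μ = (z₂·x₁ − z₁·x₂)/(z₂ − z₁) = (1.282·-1.1 − (-0.6745)·35)/1.956 = 11.35.
Then σ = (x₂ − x₁)/(z₂ − z₁) = (35 − -1.1)/1.956 = 18.46.
Precision τ = 1/σ² = 1/18.46² = 0.00294.

μ = 11.35, τ = 0.00294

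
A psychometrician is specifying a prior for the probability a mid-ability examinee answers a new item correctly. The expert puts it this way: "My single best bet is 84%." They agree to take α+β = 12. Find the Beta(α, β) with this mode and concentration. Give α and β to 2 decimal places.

α = 9.40, β = 2.60

For α,β > 1 the Beta mode is (α−1)/(α+β−2). With α+β = 12, the mode is (α−1)/10.
Set (α−1)/10 = 0.84 → α = 1 + 0.84·10 = 9.40.
β = 12 − α = 2.60.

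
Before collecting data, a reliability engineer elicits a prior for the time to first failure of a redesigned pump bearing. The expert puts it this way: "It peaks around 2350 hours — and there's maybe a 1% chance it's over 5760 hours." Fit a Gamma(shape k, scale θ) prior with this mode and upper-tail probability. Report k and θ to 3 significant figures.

Gamma(k,θ) with k>1 has mode (k−1)θ, so θ = 2350/(k−1).
Need P(X < 5760) = 0.99 with θ tied to k this way. Start at k = 2, θ = 2350: P(X<5760) ≈ 0.703.
Too low — raise k to concentrate. Iterating converges to k ≈ 6.86.
Then θ = 2350/(6.86−1) ≈ 401.

k ≈ 6.86, θ ≈ 401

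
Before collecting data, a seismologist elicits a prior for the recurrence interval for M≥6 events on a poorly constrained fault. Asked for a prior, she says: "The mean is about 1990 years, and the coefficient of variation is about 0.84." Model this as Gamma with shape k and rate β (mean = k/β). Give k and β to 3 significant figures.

For Gamma(k, rate β): mean = k/β, variance = k/β², so CV = 1/√k.
CV = 0.84, hence k = 1/CV² = 1.42.
Then β = k/mean = 1.42/1990 = 0.000712.

k ≈ 1.42, β ≈ 0.000712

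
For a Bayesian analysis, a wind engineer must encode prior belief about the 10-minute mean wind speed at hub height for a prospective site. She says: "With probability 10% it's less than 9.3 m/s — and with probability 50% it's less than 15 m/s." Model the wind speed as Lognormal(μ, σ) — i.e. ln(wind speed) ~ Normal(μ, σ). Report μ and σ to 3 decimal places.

If T ~ Lognormal(μ,σ) then ln T ~ Normal(μ,σ), so the p-quantile of ln T is μ + z_p·σ.
ln(9.3) = 2.23 and ln(15) = 2.708; z_{0.1} = -1.282, z_{0.5} = 0.
σ = (2.708 − 2.23)/(0 − (-1.282)) = 0.373.
μ = 2.23 − (-1.282)·0.373 = 2.708.

μ ≈ 2.708, σ ≈ 0.373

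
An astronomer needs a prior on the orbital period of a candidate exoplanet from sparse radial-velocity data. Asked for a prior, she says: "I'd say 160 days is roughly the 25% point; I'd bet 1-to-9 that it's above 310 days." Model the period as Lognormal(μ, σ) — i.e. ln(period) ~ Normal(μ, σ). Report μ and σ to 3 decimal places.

μ ≈ 5.303, σ ≈ 0.338

If T ~ Lognormal(μ,σ) then ln T ~ Normal(μ,σ), so the p-quantile of ln T is μ + z_p·σ.
ln(160) = 5.075 and ln(310) = 5.737; z_{0.25} = -0.6745, z_{0.9} = 1.282.
σ = (5.737 − 5.075)/(1.282 − (-0.6745)) = 0.338.
μ = 5.075 − (-0.6745)·0.338 = 5.303.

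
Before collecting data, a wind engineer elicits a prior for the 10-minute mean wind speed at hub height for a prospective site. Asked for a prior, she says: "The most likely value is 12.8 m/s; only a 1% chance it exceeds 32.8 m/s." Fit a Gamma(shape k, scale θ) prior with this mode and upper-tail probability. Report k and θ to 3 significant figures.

k ≈ 6.27, θ ≈ 2.43

Gamma(k,θ) with k>1 has mode (k−1)θ, so θ = 12.8/(k−1).
Need P(X < 32.8) = 0.99 with θ tied to k this way. Start at k = 2, θ = 12.8: P(X<32.8) ≈ 0.725.
Too low — raise k to concentrate. Iterating converges to k ≈ 6.27.
Then θ = 12.8/(6.27−1) ≈ 2.43.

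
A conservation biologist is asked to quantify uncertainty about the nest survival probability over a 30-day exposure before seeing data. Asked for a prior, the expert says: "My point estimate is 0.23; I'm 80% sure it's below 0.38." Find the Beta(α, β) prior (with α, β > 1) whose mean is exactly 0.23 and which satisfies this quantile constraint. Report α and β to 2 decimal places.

With mean 0.23 fixed, write α = 0.23s, β = 0.77s where s = α+β.
Need P(θ < 0.38) = 0.8 under Beta(0.23s, 0.77s). Normal approximation: (q−m)/√(m(1−m)/s) ≈ z_{0.8} = 0.842, so s ≈ 0.23·0.77·(0.842)²/(0.38−0.23)² = 5.6.
At s = 5.6: P(θ<0.38) ≈ 0.817. Adjusting to match 0.8 gives s ≈ 4.46.
So α = 0.23·4.46 ≈ 1.03, β = 0.77·4.46 ≈ 3.44.

α ≈ 1.03, β ≈ 3.44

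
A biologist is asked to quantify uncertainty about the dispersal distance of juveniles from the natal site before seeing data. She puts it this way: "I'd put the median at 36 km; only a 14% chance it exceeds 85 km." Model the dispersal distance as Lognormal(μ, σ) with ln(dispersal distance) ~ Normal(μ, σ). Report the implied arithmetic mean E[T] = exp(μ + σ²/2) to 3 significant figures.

E[T] ≈ 49.4 km

If T ~ Lognormal(μ,σ) then ln T ~ Normal(μ,σ), so the p-quantile of ln T is μ + z_p·σ.
ln(36) = 3.584 and ln(85) = 4.443; z_{0.5} = 0, z_{0.86} = 1.08.
σ = (4.443 − 3.584)/(1.08 − (0)) = 0.795.
μ = 3.584 − (0)·0.795 = 3.584.
E[T] = exp(μ + σ²/2) = exp(3.584 + 0.3162) = 49.4 km.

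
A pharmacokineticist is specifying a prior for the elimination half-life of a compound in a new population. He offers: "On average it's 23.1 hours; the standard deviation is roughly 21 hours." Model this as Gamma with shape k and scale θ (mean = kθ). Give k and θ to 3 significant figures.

k ≈ 1.21, θ ≈ 19.1

For Gamma(k, scale θ): mean = kθ, variance = kθ², so CV = 1/√k.
CV = SD/mean = 21/23.1 = 0.9091, hence k = 1/CV² = 1.21.
Then θ = mean/k = 23.1/1.21 = 19.1.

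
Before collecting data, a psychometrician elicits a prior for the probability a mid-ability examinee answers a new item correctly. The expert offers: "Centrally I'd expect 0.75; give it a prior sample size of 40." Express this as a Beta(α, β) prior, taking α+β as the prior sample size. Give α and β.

α = 30, β = 10

Under the effective-sample-size interpretation, Beta(α, β) has prior mean α/(α+β) and prior sample size α+β.
So α+β = 40 and α/(α+β) = 0.75, giving α = 0.75·40 = 30 and β = 40 − 30 = 10.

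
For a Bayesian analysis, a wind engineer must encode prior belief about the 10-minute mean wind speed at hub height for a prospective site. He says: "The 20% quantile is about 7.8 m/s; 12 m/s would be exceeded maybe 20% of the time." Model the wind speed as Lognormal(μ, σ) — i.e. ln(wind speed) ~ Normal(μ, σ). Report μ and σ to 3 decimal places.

μ ≈ 2.270, σ ≈ 0.256

If T ~ Lognormal(μ,σ) then ln T ~ Normal(μ,σ), so the p-quantile of ln T is μ + z_p·σ.
ln(7.8) = 2.054 and ln(12) = 2.485; z_{0.2} = -0.8416, z_{0.8} = 0.8416.
σ = (2.485 − 2.054)/(0.8416 − (-0.8416)) = 0.256.
μ = 2.054 − (-0.8416)·0.256 = 2.270.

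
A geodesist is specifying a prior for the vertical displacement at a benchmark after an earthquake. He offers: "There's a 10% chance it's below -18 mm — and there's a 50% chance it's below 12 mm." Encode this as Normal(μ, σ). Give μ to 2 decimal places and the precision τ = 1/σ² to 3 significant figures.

For Normal(μ,σ), the p-quantile is μ + z_p·σ. Here z_{0.1} = -1.282, z_{0.5} = 0.
So -18 = μ − 1.282σ and 12 = μ + 0σ.
Subtracting: σ = (12 − -18)/(0 − (-1.282)) = 23.41.
Then μ = -18 − (-1.282)·23.41 = 12.00.
Precision τ = 1/σ² = 1/23.41² = 0.00182.

μ = 12.00, τ = 0.00182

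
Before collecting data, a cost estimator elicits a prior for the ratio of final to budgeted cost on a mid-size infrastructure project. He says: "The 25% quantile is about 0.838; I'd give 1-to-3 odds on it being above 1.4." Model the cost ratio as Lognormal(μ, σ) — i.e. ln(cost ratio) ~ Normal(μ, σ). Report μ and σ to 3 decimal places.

μ ≈ 0.080, σ ≈ 0.380

If T ~ Lognormal(μ,σ) then ln T ~ Normal(μ,σ), so the p-quantile of ln T is μ + z_p·σ.
ln(0.838) = -0.1767 and ln(1.4) = 0.3365; z_{0.25} = -0.6745, z_{0.75} = 0.6745.
σ = (0.3365 − -0.1767)/(0.6745 − (-0.6745)) = 0.380.
μ = -0.1767 − (-0.6745)·0.380 = 0.080.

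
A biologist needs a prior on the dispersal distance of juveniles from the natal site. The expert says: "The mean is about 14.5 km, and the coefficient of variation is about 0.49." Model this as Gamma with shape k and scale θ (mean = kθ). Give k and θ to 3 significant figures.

For Gamma(k, scale θ): mean = kθ, variance = kθ², so CV = 1/√k.
CV = 0.49, hence k = 1/CV² = 4.16.
Then θ = mean/k = 14.5/4.16 = 3.48.

k ≈ 4.16, θ ≈ 3.48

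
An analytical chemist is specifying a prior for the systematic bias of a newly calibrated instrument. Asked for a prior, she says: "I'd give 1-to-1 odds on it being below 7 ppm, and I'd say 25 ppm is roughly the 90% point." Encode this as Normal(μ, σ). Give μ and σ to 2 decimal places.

For Normal(μ,σ), the p-quantile is μ + z_p·σ. Here z_{0.5} = 0, z_{0.9} = 1.282.
So 7 = μ + 0σ and 25 = μ + 1.282σ.
Subtracting: σ = (25 − 7)/(1.282 − (0)) = 14.05.
Then μ = 7 − (0)·14.05 = 7.00.

μ = 7.00, σ = 14.05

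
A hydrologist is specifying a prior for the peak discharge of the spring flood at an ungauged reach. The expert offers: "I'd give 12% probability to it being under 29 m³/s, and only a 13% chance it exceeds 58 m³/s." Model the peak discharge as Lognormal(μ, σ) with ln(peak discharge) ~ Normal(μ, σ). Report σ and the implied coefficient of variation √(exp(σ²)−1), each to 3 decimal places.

σ ≈ 0.301, CV ≈ 0.308

If T ~ Lognormal(μ,σ) then ln T ~ Normal(μ,σ), so the p-quantile of ln T is μ + z_p·σ.
ln(29) = 3.367 and ln(58) = 4.06; z_{0.12} = -1.175, z_{0.87} = 1.126.
σ = (4.06 − 3.367)/(1.126 − (-1.175)) = 0.301.
μ = 3.367 − (-1.175)·0.301 = 3.721.
CV = √(exp(σ²)−1) = √(exp(0.0907)−1) = 0.308.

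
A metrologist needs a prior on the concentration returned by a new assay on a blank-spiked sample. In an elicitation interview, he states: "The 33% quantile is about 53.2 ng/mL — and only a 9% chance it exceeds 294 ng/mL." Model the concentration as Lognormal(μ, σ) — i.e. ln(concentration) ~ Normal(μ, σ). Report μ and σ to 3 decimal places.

If T ~ Lognormal(μ,σ) then ln T ~ Normal(μ,σ), so the p-quantile of ln T is μ + z_p·σ.
ln(53.2) = 3.974 and ln(294) = 5.684; z_{0.33} = -0.4399, z_{0.91} = 1.341.
σ = (5.684 − 3.974)/(1.341 − (-0.4399)) = 0.960.
μ = 3.974 − (-0.4399)·0.960 = 4.396.

μ ≈ 4.396, σ ≈ 0.960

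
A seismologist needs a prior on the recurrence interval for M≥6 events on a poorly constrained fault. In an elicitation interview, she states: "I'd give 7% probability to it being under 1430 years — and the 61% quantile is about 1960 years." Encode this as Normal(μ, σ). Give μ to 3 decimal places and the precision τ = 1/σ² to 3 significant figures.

The p-quantile of Normal(μ,σ) is μ + z_p·σ, with z_{0.07} = -1.476 and z_{0.61} = 0.2793.
Eliminate σ: μ = (z₂·x₁ − z₁·x₂)/(z₂ − z₁) = (0.2793·1430 − (-1.476)·1960)/1.755 = 1875.653.
Then σ = (x₂ − x₁)/(z₂ − z₁) = (1960 − 1430)/1.755 = 301.975.
Precision τ = 1/σ² = 1/302² = 1.1e-05.

μ = 1875.653, τ = 1.1e-05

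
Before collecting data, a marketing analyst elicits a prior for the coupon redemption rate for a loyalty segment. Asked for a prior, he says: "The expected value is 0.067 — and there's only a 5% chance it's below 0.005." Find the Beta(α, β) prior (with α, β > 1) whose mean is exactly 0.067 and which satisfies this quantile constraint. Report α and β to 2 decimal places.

With mean 0.067 fixed, write α = 0.067s, β = 0.933s where s = α+β.
Need P(θ < 0.005) = 0.05 under Beta(0.067s, 0.933s). Normal approximation: (q−m)/√(m(1−m)/s) ≈ z_{0.05} = -1.64, so s ≈ 0.067·0.933·(-1.64)²/(0.005−0.067)² = 44.0.
At s = 44.0: P(θ<0.005) ≈ 0.002. Adjusting to match 0.05 gives s ≈ 17.07.
So α = 0.067·17.07 ≈ 1.14, β = 0.933·17.07 ≈ 15.93.

α ≈ 1.14, β ≈ 15.93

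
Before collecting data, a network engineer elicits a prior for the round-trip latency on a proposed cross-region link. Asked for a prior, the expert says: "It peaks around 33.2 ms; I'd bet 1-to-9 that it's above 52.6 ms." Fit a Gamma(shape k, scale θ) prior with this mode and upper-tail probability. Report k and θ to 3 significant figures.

Gamma(k,θ) with k>1 has mode (k−1)θ, so θ = 33.2/(k−1).
Need P(X < 52.6) = 0.9 with θ tied to k this way. Start at k = 2, θ = 33.2: P(X<52.6) ≈ 0.470.
Too low — raise k to concentrate. Iterating converges to k ≈ 9.86.
Then θ = 33.2/(9.86−1) ≈ 3.75.

k ≈ 9.86, θ ≈ 3.75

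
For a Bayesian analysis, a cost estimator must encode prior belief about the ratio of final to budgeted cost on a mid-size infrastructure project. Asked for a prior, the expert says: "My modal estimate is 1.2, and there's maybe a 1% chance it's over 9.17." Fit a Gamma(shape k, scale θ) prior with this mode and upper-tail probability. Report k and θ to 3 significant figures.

Gamma(k,θ) with k>1 has mode (k−1)θ, so θ = 1.2/(k−1).
Need P(X < 9.17) = 0.99 with θ tied to k this way. Start at k = 2, θ = 1.2: P(X<9.17) ≈ 0.996.
Too high — lower k to spread out. Iterating converges to k ≈ 1.83.
Then θ = 1.2/(1.83−1) ≈ 1.45.

k ≈ 1.83, θ ≈ 1.45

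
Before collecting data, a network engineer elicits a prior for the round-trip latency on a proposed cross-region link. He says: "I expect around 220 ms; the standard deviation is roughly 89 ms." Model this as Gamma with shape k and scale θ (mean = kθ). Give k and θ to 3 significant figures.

For Gamma(k, scale θ): mean = kθ, variance = kθ², so CV = 1/√k.
CV = SD/mean = 89/220 = 0.4045, hence k = 1/CV² = 6.11.
Then θ = mean/k = 220/6.11 = 36.

k ≈ 6.11, θ ≈ 36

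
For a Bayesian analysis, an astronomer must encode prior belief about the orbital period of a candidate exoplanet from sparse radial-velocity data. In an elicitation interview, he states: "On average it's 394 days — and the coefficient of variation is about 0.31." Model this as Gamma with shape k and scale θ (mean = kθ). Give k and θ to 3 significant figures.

For Gamma(k, scale θ): mean = kθ, variance = kθ², so CV = 1/√k.
CV = 0.31, hence k = 1/CV² = 10.4.
Then θ = mean/k = 394/10.4 = 37.9.

k ≈ 10.4, θ ≈ 37.9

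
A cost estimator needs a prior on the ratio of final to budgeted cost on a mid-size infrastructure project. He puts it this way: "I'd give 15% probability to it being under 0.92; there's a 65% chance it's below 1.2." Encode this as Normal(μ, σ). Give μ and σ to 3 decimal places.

μ = 1.124, σ = 0.197

For Normal(μ,σ), the p-quantile is μ + z_p·σ. Here z_{0.15} = -1.036, z_{0.65} = 0.3853.
So 0.92 = μ − 1.036σ and 1.2 = μ + 0.3853σ.
Subtracting: σ = (1.2 − 0.92)/(0.3853 − (-1.036)) = 0.197.
Then μ = 0.92 − (-1.036)·0.197 = 1.124.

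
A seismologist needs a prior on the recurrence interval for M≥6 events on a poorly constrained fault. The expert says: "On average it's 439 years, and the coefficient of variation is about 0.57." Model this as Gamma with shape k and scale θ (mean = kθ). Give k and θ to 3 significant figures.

k ≈ 3.08, θ ≈ 143

For Gamma(k, scale θ): mean = kθ, variance = kθ², so CV = 1/√k.
CV = 0.57, hence k = 1/CV² = 3.08.
Then θ = mean/k = 439/3.08 = 143.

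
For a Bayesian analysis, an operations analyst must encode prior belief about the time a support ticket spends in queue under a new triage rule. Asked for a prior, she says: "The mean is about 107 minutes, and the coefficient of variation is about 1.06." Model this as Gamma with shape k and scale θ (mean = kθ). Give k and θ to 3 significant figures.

k ≈ 0.89, θ ≈ 120

For Gamma(k, scale θ): mean = kθ, variance = kθ², so CV = 1/√k.
CV = 1.06, hence k = 1/CV² = 0.89.
Then θ = mean/k = 107/0.89 = 120.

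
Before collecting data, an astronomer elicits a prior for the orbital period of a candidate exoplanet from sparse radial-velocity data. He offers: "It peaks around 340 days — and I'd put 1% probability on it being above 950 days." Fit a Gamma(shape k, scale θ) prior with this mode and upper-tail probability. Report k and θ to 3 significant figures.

Gamma(k,θ) with k>1 has mode (k−1)θ, so θ = 340/(k−1).
Need P(X < 950) = 0.99 with θ tied to k this way. Start at k = 2, θ = 340: P(X<950) ≈ 0.768.
Too low — raise k to concentrate. Iterating converges to k ≈ 5.34.
Then θ = 340/(5.34−1) ≈ 78.4.

k ≈ 5.34, θ ≈ 78.4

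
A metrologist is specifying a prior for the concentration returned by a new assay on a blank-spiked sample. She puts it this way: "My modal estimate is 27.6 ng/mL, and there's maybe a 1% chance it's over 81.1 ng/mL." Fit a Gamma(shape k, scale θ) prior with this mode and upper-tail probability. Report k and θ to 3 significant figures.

k ≈ 4.89, θ ≈ 7.09

Gamma(k,θ) with k>1 has mode (k−1)θ, so θ = 27.6/(k−1).
Need P(X < 81.1) = 0.99 with θ tied to k this way. Start at k = 2, θ = 27.6: P(X<81.1) ≈ 0.791.
Too low — raise k to concentrate. Iterating converges to k ≈ 4.89.
Then θ = 27.6/(4.89−1) ≈ 7.09.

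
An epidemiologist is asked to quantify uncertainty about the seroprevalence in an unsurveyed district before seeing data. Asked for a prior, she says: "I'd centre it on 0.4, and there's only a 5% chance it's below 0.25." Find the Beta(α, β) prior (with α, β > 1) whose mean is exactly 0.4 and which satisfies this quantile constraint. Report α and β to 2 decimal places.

α ≈ 10.52, β ≈ 15.79

With mean 0.4 fixed, write α = 0.4s, β = 0.6s where s = α+β.
Need P(θ < 0.25) = 0.05 under Beta(0.4s, 0.6s). Normal approximation: (q−m)/√(m(1−m)/s) ≈ z_{0.05} = -1.64, so s ≈ 0.4·0.6·(-1.64)²/(0.25−0.4)² = 28.9.
At s = 28.9: P(θ<0.25) ≈ 0.042. Adjusting to match 0.05 gives s ≈ 26.31.
So α = 0.4·26.31 ≈ 10.52, β = 0.6·26.31 ≈ 15.79.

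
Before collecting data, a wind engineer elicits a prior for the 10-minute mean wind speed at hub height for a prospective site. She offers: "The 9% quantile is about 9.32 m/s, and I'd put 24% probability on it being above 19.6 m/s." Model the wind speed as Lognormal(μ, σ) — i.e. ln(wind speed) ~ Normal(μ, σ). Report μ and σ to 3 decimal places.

If T ~ Lognormal(μ,σ) then ln T ~ Normal(μ,σ), so the p-quantile of ln T is μ + z_p·σ.
ln(9.32) = 2.232 and ln(19.6) = 2.976; z_{0.09} = -1.341, z_{0.76} = 0.7063.
σ = (2.976 − 2.232)/(0.7063 − (-1.341)) = 0.363.
μ = 2.232 − (-1.341)·0.363 = 2.719.

μ ≈ 2.719, σ ≈ 0.363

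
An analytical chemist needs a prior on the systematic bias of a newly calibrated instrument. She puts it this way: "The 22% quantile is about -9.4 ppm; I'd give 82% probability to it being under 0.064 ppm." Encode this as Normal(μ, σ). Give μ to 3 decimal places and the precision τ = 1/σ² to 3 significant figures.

The p-quantile of Normal(μ,σ) is μ + z_p·σ, with z_{0.22} = -0.7722 and z_{0.82} = 0.9154.
Eliminate σ: μ = (z₂·x₁ − z₁·x₂)/(z₂ − z₁) = (0.9154·-9.4 − (-0.7722)·0.064)/1.688 = -5.069.
Then σ = (x₂ − x₁)/(z₂ − z₁) = (0.064 − -9.4)/1.688 = 5.608.
Precision τ = 1/σ² = 1/5.608² = 0.0318.

μ = -5.069, τ = 0.0318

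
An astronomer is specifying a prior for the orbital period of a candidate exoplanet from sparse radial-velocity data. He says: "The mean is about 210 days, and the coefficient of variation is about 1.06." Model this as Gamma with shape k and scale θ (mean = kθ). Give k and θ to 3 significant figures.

For Gamma(k, scale θ): mean = kθ, variance = kθ², so CV = 1/√k.
CV = 1.06, hence k = 1/CV² = 0.89.
Then θ = mean/k = 210/0.89 = 236.

k ≈ 0.89, θ ≈ 236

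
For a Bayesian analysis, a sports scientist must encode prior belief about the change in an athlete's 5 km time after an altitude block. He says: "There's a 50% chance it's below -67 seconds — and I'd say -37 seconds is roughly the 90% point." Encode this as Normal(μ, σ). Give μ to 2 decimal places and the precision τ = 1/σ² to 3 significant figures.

For Normal(μ,σ), the p-quantile is μ + z_p·σ. Here z_{0.5} = 0, z_{0.9} = 1.282.
So -67 = μ + 0σ and -37 = μ + 1.282σ.
Subtracting: σ = (-37 − -67)/(1.282 − (0)) = 23.41.
Then μ = -67 − (0)·23.41 = -67.00.
Precision τ = 1/σ² = 1/23.41² = 0.00182.

μ = -67.00, τ = 0.00182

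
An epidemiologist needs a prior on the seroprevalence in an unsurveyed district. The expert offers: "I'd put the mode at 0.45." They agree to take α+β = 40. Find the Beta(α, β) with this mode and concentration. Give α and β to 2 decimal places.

For α,β > 1 the Beta mode is (α−1)/(α+β−2). With α+β = 40, the mode is (α−1)/38.
Set (α−1)/38 = 0.45 → α = 1 + 0.45·38 = 18.10.
β = 40 − α = 21.90.

α = 18.10, β = 21.90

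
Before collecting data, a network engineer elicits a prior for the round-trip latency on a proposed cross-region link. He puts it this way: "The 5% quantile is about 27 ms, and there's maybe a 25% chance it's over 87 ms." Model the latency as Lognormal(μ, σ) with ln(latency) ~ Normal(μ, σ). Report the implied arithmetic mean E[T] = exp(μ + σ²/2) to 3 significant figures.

E[T] ≈ 70.3 ms

If T ~ Lognormal(μ,σ) then ln T ~ Normal(μ,σ), so the p-quantile of ln T is μ + z_p·σ.
ln(27) = 3.296 and ln(87) = 4.466; z_{0.05} = -1.645, z_{0.75} = 0.6745.
σ = (4.466 − 3.296)/(0.6745 − (-1.645)) = 0.504.
μ = 3.296 − (-1.645)·0.504 = 4.126.
E[T] = exp(μ + σ²/2) = exp(4.126 + 0.1273) = 70.3 ms.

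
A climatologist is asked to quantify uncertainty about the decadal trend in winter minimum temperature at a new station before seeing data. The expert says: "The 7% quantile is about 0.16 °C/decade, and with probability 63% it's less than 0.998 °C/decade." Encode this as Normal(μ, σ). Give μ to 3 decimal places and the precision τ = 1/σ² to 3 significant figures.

For Normal(μ,σ), the p-quantile is μ + z_p·σ. Here z_{0.07} = -1.476, z_{0.63} = 0.3319.
So 0.16 = μ − 1.476σ and 0.998 = μ + 0.3319σ.
Subtracting: σ = (0.998 − 0.16)/(0.3319 − (-1.476)) = 0.464.
Then μ = 0.16 − (-1.476)·0.464 = 0.844.
Precision τ = 1/σ² = 1/0.4636² = 4.65.

μ = 0.844, τ = 4.65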